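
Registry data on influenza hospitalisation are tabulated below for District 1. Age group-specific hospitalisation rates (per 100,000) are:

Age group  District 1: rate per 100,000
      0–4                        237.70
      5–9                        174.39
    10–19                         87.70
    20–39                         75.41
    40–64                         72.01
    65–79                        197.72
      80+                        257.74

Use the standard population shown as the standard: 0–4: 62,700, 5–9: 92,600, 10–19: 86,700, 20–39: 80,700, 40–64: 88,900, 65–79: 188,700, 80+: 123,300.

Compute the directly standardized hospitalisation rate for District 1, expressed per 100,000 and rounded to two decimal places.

166.16

Standard total = 723,600; weights = 0.0867, 0.1280, 0.1198, 0.1115, 0.1229, 0.2608, 0.1704.
Standardized rate: 0.0867×237.70 + 0.1280×174.39 + 0.1198×87.70 + 0.1115×75.41 + 0.1229×72.01 + 0.2608×197.72 + 0.1704×257.74 = 166.1585 per 100,000.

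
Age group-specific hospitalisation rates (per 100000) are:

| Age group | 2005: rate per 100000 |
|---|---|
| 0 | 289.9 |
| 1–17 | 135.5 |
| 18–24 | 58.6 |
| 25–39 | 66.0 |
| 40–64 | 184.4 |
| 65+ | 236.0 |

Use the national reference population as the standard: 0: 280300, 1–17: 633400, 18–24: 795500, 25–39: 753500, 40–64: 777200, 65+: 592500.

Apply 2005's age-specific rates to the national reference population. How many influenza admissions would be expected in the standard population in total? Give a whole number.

5466

Expected influenza admissions = Σ (standard pop × age-specific rate ÷ 100000)
= 280300×289.9/100000 + 633400×135.5/100000 + 795500×58.6/100000 + 753500×66.0/100000 + 777200×184.4/100000 + 592500×236.0/100000
= 812.59 + 858.26 + 466.16 + 497.31 + 1433.16 + 1398.30 = 5465.78.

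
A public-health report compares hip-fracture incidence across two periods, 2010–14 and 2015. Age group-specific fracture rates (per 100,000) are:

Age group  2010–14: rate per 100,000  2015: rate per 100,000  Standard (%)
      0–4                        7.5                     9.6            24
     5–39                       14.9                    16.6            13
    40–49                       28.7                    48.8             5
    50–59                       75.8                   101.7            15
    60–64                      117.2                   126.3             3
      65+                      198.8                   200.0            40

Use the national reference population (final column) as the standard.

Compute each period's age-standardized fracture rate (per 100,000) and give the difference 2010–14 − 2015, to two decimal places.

Standard weights: 0.24, 0.13, 0.05, 0.15, 0.03, 0.40.
2010–14: 0.2400×7.5 + 0.1300×14.9 + 0.0500×28.7 + 0.1500×75.8 + 0.0300×117.2 + 0.4000×198.8 = 99.5780 per 100,000.
2015: 0.2400×9.6 + 0.1300×16.6 + 0.0500×48.8 + 0.1500×101.7 + 0.0300×126.3 + 0.4000×200.0 = 105.9460 per 100,000.
Difference = 99.5780 − 105.9460 = -6.3680.

-6.37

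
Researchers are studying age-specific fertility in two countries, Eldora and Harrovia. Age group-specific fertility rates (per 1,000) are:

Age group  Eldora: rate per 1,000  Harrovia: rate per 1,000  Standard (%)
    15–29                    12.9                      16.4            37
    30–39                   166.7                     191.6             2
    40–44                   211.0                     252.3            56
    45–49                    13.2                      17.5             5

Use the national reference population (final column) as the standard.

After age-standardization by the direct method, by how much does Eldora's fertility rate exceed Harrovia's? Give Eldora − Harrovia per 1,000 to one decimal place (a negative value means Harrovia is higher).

Standard weights: 0.37, 0.02, 0.56, 0.05.
Eldora: 0.3700×12.9 + 0.0200×166.7 + 0.5600×211.0 + 0.0500×13.2 = 126.9270 per 1,000.
Harrovia: 0.3700×16.4 + 0.0200×191.6 + 0.5600×252.3 + 0.0500×17.5 = 152.0630 per 1,000.
Difference = 126.9270 − 152.0630 = -25.1360.

-25.1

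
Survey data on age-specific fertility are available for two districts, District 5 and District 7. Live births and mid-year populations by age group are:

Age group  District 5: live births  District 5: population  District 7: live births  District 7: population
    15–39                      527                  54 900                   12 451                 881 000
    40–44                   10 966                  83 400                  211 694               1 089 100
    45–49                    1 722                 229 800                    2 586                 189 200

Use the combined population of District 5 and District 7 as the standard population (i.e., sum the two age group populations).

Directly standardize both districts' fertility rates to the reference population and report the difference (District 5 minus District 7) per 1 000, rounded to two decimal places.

-31.88

Age-specific rates per 1 000 for District 5: 9.599, 131.487, 7.493.
For District 7: 14.133, 194.375, 13.668.
Combined standard total = 2 527 400; weights = 0.3703, 0.4639, 0.1658.
District 5: 0.3703×9.599 + 0.4639×131.487 + 0.1658×7.493 = 65.7957 per 1 000.
District 7: 0.3703×14.133 + 0.4639×194.375 + 0.1658×13.668 = 97.6730 per 1 000.
Difference = 65.7957 − 97.6730 = -31.8773.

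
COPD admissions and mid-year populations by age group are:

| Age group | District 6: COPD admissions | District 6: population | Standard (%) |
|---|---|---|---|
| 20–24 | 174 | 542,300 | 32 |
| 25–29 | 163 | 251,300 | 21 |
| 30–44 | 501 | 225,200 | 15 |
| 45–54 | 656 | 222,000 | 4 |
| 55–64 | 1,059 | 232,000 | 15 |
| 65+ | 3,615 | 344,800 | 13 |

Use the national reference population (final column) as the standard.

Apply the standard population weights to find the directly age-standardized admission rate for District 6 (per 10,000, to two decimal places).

27.38

Age-specific rates per 10,000 for District 6: 3.21, 6.49, 22.25, 29.55, 45.65, 104.84.
Standard weights: 0.32, 0.21, 0.15, 0.04, 0.15, 0.13.
Standardized rate: 0.3200×3.21 + 0.2100×6.49 + 0.1500×22.25 + 0.0400×29.55 + 0.1500×45.65 + 0.1300×104.84 = 27.3845 per 10,000.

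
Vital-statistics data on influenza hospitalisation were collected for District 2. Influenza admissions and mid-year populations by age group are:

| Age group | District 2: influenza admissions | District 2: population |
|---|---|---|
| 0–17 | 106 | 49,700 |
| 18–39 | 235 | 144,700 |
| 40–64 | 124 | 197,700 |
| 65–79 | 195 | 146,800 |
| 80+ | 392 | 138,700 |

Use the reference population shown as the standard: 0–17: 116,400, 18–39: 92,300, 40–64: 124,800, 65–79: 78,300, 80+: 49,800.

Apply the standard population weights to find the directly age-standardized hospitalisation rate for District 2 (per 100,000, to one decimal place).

156.2

Age-specific rates per 100,000 for District 2: 213.28, 162.40, 62.72, 132.83, 282.62.
Standard total = 461,600; weights = 0.2522, 0.2000, 0.2704, 0.1696, 0.1079.
Standardized rate: 0.2522×213.28 + 0.2000×162.40 + 0.2704×62.72 + 0.1696×132.83 + 0.1079×282.62 = 156.2369 per 100,000.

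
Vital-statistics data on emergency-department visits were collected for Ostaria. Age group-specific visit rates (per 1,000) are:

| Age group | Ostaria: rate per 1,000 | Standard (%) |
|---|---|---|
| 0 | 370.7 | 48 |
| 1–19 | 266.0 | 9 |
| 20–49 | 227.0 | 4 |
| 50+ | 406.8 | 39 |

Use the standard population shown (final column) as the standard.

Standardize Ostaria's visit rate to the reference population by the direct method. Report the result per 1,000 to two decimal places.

Standard weights: 0.48, 0.09, 0.04, 0.39.
Standardized rate: 0.4800×370.7 + 0.0900×266.0 + 0.0400×227.0 + 0.3900×406.8 = 369.6080 per 1,000.

369.61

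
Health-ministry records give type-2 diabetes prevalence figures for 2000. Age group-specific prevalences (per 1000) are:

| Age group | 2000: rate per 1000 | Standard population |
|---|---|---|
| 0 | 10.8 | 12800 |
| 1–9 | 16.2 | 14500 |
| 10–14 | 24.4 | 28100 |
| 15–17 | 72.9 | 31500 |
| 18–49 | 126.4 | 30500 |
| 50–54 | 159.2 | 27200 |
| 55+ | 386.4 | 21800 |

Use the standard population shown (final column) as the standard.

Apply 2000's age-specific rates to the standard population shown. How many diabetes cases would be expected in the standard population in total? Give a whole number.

19964

Expected diabetes cases = Σ (standard pop × age-specific rate ÷ 1000)
= 12800×10.8/1000 + 14500×16.2/1000 + 28100×24.4/1000 + 31500×72.9/1000 + 30500×126.4/1000 + 27200×159.2/1000 + 21800×386.4/1000
= 138.24 + 234.90 + 685.64 + 2296.35 + 3855.20 + 4330.24 + 8423.52 = 19964.09.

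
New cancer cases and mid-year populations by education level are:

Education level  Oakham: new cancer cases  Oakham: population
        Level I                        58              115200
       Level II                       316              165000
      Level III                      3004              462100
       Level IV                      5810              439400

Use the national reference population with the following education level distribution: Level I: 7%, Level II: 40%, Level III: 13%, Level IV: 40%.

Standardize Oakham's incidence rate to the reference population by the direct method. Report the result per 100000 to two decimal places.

693.54

Education-specific rates per 100000 for Oakham: 50.35, 191.52, 650.08, 1322.26.
Standard weights: 0.07, 0.40, 0.13, 0.40.
Standardized rate: 0.0700×50.35 + 0.4000×191.52 + 0.1300×650.08 + 0.4000×1322.26 = 693.5433 per 100000.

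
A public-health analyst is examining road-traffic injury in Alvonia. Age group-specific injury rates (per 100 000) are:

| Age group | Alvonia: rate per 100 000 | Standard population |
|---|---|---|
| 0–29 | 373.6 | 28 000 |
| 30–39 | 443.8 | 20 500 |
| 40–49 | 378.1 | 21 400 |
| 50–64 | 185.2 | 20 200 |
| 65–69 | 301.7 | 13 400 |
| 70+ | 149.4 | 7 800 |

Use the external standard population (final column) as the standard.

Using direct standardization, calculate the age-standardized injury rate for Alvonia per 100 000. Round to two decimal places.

Standard total = 111 300; weights = 0.2516, 0.1842, 0.1923, 0.1815, 0.1204, 0.0701.
Standardized rate: 0.2516×373.6 + 0.1842×443.8 + 0.1923×378.1 + 0.1815×185.2 + 0.1204×301.7 + 0.0701×149.4 = 328.8336 per 100 000.

328.83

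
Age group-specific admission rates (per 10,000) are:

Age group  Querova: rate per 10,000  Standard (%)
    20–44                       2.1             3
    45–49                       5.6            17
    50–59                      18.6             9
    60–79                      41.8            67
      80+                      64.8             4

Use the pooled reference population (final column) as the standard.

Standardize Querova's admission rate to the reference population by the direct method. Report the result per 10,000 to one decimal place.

Standard weights: 0.03, 0.17, 0.09, 0.67, 0.04.
Standardized rate: 0.0300×2.1 + 0.1700×5.6 + 0.0900×18.6 + 0.6700×41.8 + 0.0400×64.8 = 33.2870 per 10,000.

33.3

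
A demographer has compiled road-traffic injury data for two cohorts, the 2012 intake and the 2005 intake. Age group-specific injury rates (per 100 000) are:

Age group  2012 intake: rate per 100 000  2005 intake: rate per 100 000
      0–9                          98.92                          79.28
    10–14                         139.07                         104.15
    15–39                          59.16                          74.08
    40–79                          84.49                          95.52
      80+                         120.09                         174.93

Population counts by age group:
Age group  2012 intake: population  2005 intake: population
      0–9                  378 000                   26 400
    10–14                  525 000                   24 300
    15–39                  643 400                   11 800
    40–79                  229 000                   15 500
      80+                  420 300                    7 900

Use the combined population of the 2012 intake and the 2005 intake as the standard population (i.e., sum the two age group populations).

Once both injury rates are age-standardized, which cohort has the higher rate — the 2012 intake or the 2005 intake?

Combined standard total = 2 281 600; weights = 0.1772, 0.2408, 0.2872, 0.1072, 0.1877.
The 2012 intake: 0.1772×98.92 + 0.2408×139.07 + 0.2872×59.16 + 0.1072×84.49 + 0.1877×120.09 = 99.5952 per 100 000.
The 2005 intake: 0.1772×79.28 + 0.2408×104.15 + 0.2872×74.08 + 0.1072×95.52 + 0.1877×174.93 = 103.4657 per 100 000.
The crude rates (99.42 vs 97.33) would put the 2012 intake higher, but that reflects its age composition; once standardized to a common age structure, the 2005 intake has the higher underlying rate.

2005 intake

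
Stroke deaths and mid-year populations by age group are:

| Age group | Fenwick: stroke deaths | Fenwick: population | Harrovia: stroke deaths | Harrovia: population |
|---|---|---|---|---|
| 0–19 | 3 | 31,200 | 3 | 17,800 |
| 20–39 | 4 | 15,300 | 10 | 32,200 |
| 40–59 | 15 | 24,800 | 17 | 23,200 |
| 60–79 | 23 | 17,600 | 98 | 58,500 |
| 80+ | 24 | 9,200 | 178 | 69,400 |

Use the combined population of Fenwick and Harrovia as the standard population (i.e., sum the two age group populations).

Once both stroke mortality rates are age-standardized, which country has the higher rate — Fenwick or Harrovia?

Harrovia

Age-specific rates per 100,000 for Fenwick: 9.62, 26.14, 60.48, 130.68, 260.87.
For Harrovia: 16.85, 31.06, 73.28, 167.52, 256.48.
Combined standard total = 299,200; weights = 0.1638, 0.1588, 0.1604, 0.2543, 0.2627.
Fenwick: 0.1638×9.62 + 0.1588×26.14 + 0.1604×60.48 + 0.2543×130.68 + 0.2627×260.87 = 117.1973 per 100,000.
Harrovia: 0.1638×16.85 + 0.1588×31.06 + 0.1604×73.28 + 0.2543×167.52 + 0.2627×256.48 = 129.4327 per 100,000.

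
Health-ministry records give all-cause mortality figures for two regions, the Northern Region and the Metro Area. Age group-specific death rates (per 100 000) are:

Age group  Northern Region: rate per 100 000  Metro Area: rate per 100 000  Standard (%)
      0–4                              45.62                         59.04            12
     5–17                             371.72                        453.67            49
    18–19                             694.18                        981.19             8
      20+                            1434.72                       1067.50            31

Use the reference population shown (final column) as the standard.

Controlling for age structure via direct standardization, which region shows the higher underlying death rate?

Northern Region

Standard weights: 0.12, 0.49, 0.08, 0.31.
The Northern Region: 0.1200×45.62 + 0.4900×371.72 + 0.0800×694.18 + 0.3100×1434.72 = 687.9148 per 100 000.
The Metro Area: 0.1200×59.04 + 0.4900×453.67 + 0.0800×981.19 + 0.3100×1067.50 = 638.8033 per 100 000.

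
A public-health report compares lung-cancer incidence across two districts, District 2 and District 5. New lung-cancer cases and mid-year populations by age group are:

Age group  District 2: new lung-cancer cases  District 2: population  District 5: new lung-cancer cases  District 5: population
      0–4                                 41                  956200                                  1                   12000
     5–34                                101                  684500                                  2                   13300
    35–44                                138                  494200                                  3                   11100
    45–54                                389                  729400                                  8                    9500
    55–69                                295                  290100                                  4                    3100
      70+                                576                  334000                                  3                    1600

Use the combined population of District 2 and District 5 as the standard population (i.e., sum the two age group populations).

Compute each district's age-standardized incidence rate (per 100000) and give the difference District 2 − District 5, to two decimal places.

Age-specific rates per 100000 for District 2: 4.29, 14.76, 27.92, 53.33, 101.69, 172.46.
For District 5: 8.33, 15.04, 27.03, 84.21, 129.03, 187.50.
Combined standard total = 3539000; weights = 0.2736, 0.1972, 0.1428, 0.2088, 0.0828, 0.0948.
District 2: 0.2736×4.29 + 0.1972×14.76 + 0.1428×27.92 + 0.2088×53.33 + 0.0828×101.69 + 0.0948×172.46 = 43.9829 per 100000.
District 5: 0.2736×8.33 + 0.1972×15.04 + 0.1428×27.03 + 0.2088×84.21 + 0.0828×129.03 + 0.0948×187.50 = 55.1565 per 100000.
Difference = 43.9829 − 55.1565 = -11.1736.

-11.17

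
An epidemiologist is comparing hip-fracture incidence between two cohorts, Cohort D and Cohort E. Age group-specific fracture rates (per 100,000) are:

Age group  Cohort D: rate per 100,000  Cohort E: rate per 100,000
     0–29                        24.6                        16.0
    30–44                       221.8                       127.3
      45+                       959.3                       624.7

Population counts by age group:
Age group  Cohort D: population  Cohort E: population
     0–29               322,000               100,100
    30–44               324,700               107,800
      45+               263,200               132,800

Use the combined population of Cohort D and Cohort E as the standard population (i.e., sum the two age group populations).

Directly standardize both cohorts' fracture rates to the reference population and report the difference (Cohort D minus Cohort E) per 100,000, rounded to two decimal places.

141.53

Combined standard total = 1,250,600; weights = 0.3375, 0.3458, 0.3166.
Cohort D: 0.3375×24.6 + 0.3458×221.8 + 0.3166×959.3 = 388.7694 per 100,000.
Cohort E: 0.3375×16.0 + 0.3458×127.3 + 0.3166×624.7 = 247.2350 per 100,000.
Difference = 388.7694 − 247.2350 = 141.5344.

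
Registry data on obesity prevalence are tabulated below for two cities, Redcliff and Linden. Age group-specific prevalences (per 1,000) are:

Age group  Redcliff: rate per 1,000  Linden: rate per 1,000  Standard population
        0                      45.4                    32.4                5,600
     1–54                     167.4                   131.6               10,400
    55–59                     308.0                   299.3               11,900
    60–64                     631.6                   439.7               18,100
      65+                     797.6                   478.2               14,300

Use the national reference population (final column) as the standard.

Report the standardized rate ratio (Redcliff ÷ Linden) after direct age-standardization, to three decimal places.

1.431

Standard total = 60,300; weights = 0.0929, 0.1725, 0.1973, 0.3002, 0.2371.
Redcliff: 0.0929×45.4 + 0.1725×167.4 + 0.1973×308.0 + 0.3002×631.6 + 0.2371×797.6 = 472.6043 per 1,000.
Linden: 0.0929×32.4 + 0.1725×131.6 + 0.1973×299.3 + 0.3002×439.7 + 0.2371×478.2 = 330.1589 per 1,000.
Ratio = 472.6043 ÷ 330.1589 = 1.43145.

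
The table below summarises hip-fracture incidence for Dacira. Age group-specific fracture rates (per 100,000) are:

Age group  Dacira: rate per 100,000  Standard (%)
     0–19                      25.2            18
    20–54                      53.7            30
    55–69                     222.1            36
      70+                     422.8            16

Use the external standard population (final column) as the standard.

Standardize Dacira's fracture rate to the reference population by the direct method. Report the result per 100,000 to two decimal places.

168.25

Standard weights: 0.18, 0.30, 0.36, 0.16.
Standardized rate: 0.1800×25.2 + 0.3000×53.7 + 0.3600×222.1 + 0.1600×422.8 = 168.2500 per 100,000.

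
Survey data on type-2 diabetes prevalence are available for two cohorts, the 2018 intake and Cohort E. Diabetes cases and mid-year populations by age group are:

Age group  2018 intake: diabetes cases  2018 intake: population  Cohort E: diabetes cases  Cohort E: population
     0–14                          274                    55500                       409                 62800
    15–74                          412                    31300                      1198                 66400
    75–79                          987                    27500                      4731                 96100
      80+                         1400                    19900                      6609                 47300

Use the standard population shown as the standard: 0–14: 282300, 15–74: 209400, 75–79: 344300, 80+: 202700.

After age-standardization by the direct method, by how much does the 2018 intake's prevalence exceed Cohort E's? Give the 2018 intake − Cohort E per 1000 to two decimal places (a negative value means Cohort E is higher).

-19.37

Age-specific rates per 1000 for the 2018 intake: 4.937, 13.163, 35.891, 70.352.
For Cohort E: 6.513, 18.042, 49.230, 139.725.
Standard total = 1038700; weights = 0.2718, 0.2016, 0.3315, 0.1951.
The 2018 intake: 0.2718×4.937 + 0.2016×13.163 + 0.3315×35.891 + 0.1951×70.352 = 29.6212 per 1000.
Cohort E: 0.2718×6.513 + 0.2016×18.042 + 0.3315×49.230 + 0.1951×139.725 = 48.9927 per 1000.
Difference = 29.6212 − 48.9927 = -19.3715.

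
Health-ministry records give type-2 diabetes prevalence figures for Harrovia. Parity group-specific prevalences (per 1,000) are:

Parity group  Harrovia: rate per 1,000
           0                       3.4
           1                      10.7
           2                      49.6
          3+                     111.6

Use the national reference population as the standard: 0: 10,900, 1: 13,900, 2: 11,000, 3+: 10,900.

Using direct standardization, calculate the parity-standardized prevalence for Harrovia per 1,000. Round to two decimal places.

Standard total = 46,700; weights = 0.2334, 0.2976, 0.2355, 0.2334.
Standardized rate: 0.2334×3.4 + 0.2976×10.7 + 0.2355×49.6 + 0.2334×111.6 = 41.7094 per 1,000.

41.71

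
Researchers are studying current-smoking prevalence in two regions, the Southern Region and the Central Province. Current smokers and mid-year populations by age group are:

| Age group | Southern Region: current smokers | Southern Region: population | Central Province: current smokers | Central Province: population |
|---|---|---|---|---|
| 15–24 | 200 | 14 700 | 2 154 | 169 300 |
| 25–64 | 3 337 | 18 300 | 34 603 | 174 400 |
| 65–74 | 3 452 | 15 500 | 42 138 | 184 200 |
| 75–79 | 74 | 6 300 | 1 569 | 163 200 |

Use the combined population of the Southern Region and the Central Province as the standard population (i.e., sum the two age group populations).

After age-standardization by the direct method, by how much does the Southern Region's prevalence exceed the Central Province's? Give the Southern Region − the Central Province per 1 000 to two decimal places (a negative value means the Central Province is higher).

-5.07

Age-specific rates per 1 000 for the Southern Region: 13.605, 182.350, 222.710, 11.746.
For the Central Province: 12.723, 198.412, 228.762, 9.614.
Combined standard total = 745 900; weights = 0.2467, 0.2583, 0.2677, 0.2272.
The Southern Region: 0.2467×13.605 + 0.2583×182.350 + 0.2677×222.710 + 0.2272×11.746 = 112.7608 per 1 000.
The Central Province: 0.2467×12.723 + 0.2583×198.412 + 0.2677×228.762 + 0.2272×9.614 = 117.8286 per 1 000.
Difference = 112.7608 − 117.8286 = -5.0678.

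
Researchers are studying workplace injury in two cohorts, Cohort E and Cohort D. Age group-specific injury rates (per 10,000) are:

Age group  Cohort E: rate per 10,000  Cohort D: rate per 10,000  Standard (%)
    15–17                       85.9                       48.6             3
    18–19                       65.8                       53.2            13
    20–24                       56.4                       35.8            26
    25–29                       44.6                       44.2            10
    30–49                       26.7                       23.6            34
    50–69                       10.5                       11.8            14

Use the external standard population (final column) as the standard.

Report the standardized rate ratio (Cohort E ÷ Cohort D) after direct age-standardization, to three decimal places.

Standard weights: 0.03, 0.13, 0.26, 0.10, 0.34, 0.14.
Cohort E: 0.0300×85.9 + 0.1300×65.8 + 0.2600×56.4 + 0.1000×44.6 + 0.3400×26.7 + 0.1400×10.5 = 40.8030 per 10,000.
Cohort D: 0.0300×48.6 + 0.1300×53.2 + 0.2600×35.8 + 0.1000×44.2 + 0.3400×23.6 + 0.1400×11.8 = 31.7780 per 10,000.
Ratio = 40.8030 ÷ 31.7780 = 1.28400.

1.284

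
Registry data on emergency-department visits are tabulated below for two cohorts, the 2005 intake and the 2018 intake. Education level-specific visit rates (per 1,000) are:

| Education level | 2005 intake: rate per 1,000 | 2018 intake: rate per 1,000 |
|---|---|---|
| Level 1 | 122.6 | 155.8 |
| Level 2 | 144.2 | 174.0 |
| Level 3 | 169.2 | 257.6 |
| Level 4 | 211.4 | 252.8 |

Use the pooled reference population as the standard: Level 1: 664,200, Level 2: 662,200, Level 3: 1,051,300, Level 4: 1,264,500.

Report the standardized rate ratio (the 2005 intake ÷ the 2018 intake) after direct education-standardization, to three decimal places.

Standard total = 3,642,200; weights = 0.1824, 0.1818, 0.2886, 0.3472.
The 2005 intake: 0.1824×122.6 + 0.1818×144.2 + 0.2886×169.2 + 0.3472×211.4 = 170.8076 per 1,000.
The 2018 intake: 0.1824×155.8 + 0.1818×174.0 + 0.2886×257.6 + 0.3472×252.8 = 222.1695 per 1,000.
Ratio = 170.8076 ÷ 222.1695 = 0.76882.

0.769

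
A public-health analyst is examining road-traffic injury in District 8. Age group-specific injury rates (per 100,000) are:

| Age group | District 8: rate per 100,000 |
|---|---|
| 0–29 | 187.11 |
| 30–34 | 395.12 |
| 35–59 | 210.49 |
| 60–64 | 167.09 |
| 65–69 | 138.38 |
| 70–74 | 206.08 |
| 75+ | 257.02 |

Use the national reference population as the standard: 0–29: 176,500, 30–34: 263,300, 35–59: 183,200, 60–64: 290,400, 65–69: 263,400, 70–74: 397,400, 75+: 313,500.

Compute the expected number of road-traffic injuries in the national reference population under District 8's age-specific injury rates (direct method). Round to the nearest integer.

4231

Expected road-traffic injuries = Σ (standard pop × age-specific rate ÷ 100,000)
= 176,500×187.11/100,000 + 263,300×395.12/100,000 + 183,200×210.49/100,000 + 290,400×167.09/100,000 + 263,400×138.38/100,000 + 397,400×206.08/100,000 + 313,500×257.02/100,000
= 330.25 + 1040.35 + 385.62 + 485.23 + 364.49 + 818.96 + 805.76 = 4230.66.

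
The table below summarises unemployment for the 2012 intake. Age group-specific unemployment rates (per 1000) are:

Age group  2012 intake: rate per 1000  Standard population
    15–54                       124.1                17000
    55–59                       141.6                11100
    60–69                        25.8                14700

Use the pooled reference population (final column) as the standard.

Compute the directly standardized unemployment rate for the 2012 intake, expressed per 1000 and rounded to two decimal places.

Standard total = 42800; weights = 0.3972, 0.2593, 0.3435.
Standardized rate: 0.3972×124.1 + 0.2593×141.6 + 0.3435×25.8 = 94.8766 per 1000.

94.88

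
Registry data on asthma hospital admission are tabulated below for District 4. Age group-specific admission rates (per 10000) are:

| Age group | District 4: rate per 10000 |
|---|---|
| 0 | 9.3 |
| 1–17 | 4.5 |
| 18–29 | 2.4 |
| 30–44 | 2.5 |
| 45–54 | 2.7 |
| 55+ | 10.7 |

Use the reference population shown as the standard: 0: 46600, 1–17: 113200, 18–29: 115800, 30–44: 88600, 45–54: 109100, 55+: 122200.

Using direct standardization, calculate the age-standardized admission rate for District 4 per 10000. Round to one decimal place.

5.1

Standard total = 595500; weights = 0.0783, 0.1901, 0.1945, 0.1488, 0.1832, 0.2052.
Standardized rate: 0.0783×9.3 + 0.1901×4.5 + 0.1945×2.4 + 0.1488×2.5 + 0.1832×2.7 + 0.2052×10.7 = 5.1122 per 10000.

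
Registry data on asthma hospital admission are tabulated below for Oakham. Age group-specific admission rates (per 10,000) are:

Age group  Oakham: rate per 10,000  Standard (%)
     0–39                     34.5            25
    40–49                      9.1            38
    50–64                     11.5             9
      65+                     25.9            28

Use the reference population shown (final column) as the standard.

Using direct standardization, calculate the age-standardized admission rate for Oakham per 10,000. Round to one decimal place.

Standard weights: 0.25, 0.38, 0.09, 0.28.
Standardized rate: 0.2500×34.5 + 0.3800×9.1 + 0.0900×11.5 + 0.2800×25.9 = 20.3700 per 10,000.

20.4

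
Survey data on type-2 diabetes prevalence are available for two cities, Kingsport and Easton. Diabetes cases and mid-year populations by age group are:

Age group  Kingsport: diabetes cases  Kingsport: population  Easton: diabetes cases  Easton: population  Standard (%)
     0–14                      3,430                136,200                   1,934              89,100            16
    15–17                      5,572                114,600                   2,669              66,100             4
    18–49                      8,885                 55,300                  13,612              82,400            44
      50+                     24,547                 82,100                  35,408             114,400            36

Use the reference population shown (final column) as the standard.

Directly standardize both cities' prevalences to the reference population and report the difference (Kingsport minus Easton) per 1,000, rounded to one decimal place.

-4.9

Age-specific rates per 1,000 for Kingsport: 25.184, 48.621, 160.669, 298.989.
For Easton: 21.706, 40.378, 165.194, 309.510.
Standard weights: 0.16, 0.04, 0.44, 0.36.
Kingsport: 0.1600×25.184 + 0.0400×48.621 + 0.4400×160.669 + 0.3600×298.989 = 184.3047 per 1,000.
Easton: 0.1600×21.706 + 0.0400×40.378 + 0.4400×165.194 + 0.3600×309.510 = 189.1973 per 1,000.
Difference = 184.3047 − 189.1973 = -4.8926.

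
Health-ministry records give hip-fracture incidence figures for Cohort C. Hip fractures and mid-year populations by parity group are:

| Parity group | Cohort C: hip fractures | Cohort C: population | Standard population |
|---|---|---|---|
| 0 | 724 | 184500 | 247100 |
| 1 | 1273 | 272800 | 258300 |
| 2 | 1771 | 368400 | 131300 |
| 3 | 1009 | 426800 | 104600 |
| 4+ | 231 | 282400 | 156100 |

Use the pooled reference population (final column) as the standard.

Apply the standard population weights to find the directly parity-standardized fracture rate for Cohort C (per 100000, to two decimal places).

354.49

Parity-specific rates per 100000 for Cohort C: 392.41, 466.64, 480.73, 236.41, 81.80.
Standard total = 897400; weights = 0.2754, 0.2878, 0.1463, 0.1166, 0.1739.
Standardized rate: 0.2754×392.41 + 0.2878×466.64 + 0.1463×480.73 + 0.1166×236.41 + 0.1739×81.80 = 354.4858 per 100000.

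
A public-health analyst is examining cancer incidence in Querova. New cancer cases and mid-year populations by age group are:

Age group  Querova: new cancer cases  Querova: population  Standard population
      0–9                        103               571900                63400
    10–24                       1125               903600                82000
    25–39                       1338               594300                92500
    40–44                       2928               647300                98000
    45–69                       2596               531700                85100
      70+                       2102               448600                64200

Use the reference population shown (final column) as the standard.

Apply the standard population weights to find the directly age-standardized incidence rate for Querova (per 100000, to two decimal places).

305.31

Age-specific rates per 100000 for Querova: 18.01, 124.50, 225.14, 452.34, 488.25, 468.57.
Standard total = 485200; weights = 0.1307, 0.1690, 0.1906, 0.2020, 0.1754, 0.1323.
Standardized rate: 0.1307×18.01 + 0.1690×124.50 + 0.1906×225.14 + 0.2020×452.34 + 0.1754×488.25 + 0.1323×468.57 = 305.3123 per 100000.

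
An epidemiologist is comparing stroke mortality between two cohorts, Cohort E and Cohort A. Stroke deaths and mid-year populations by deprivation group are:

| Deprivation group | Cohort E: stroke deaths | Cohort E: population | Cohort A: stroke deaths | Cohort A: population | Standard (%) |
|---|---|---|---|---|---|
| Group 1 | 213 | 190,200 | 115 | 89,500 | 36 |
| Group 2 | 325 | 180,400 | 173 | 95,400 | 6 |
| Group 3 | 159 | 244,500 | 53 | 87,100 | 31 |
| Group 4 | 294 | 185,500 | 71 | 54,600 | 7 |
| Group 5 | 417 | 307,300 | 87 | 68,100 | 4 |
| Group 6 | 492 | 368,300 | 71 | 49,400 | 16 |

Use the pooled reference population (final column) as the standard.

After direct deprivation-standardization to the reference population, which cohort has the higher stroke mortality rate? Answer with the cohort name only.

Cohort A

Deprivation-specific rates per 100,000 for Cohort E: 111.99, 180.16, 65.03, 158.49, 135.70, 133.59.
For Cohort A: 128.49, 181.34, 60.85, 130.04, 127.75, 143.72.
Standard weights: 0.36, 0.06, 0.31, 0.07, 0.04, 0.16.
Cohort E: 0.3600×111.99 + 0.0600×180.16 + 0.3100×65.03 + 0.0700×158.49 + 0.0400×135.70 + 0.1600×133.59 = 109.1804 per 100,000.
Cohort A: 0.3600×128.49 + 0.0600×181.34 + 0.3100×60.85 + 0.0700×130.04 + 0.0400×127.75 + 0.1600×143.72 = 113.2095 per 100,000.
The crude rates (128.71 vs 128.35) would put Cohort E higher, but that reflects its deprivation composition; once standardized to a common deprivation structure, Cohort A has the higher underlying rate.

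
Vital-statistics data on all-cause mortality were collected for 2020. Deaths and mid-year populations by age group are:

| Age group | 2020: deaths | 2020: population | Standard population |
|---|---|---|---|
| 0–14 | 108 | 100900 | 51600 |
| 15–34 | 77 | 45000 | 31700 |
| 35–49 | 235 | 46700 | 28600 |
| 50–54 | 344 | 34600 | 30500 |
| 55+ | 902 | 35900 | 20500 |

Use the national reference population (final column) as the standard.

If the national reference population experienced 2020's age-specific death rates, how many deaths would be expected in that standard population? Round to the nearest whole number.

1072

Age-specific rates per 1000 for 2020: 1.070, 1.711, 5.032, 9.942, 25.125.
Expected deaths = Σ (standard pop × age-specific rate ÷ 1000)
= 51600×1.070/1000 + 31700×1.711/1000 + 28600×5.032/1000 + 30500×9.942/1000 + 20500×25.125/1000
= 55.23 + 54.24 + 143.92 + 303.24 + 515.07 = 1071.70.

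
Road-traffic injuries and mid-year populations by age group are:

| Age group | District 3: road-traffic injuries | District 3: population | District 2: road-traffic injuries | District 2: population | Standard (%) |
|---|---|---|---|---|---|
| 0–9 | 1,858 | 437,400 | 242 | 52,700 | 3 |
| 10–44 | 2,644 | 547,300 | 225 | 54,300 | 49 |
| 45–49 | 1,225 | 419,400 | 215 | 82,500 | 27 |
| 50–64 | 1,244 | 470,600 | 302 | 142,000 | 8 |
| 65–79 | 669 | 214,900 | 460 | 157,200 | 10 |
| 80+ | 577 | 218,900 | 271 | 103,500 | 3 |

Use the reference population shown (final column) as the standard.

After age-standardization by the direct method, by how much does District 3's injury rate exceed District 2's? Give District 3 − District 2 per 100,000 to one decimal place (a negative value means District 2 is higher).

47.2

Age-specific rates per 100,000 for District 3: 424.78, 483.10, 292.08, 264.34, 311.31, 263.59.
For District 2: 459.20, 414.36, 260.61, 212.68, 292.62, 261.84.
Standard weights: 0.03, 0.49, 0.27, 0.08, 0.10, 0.03.
District 3: 0.0300×424.78 + 0.4900×483.10 + 0.2700×292.08 + 0.0800×264.34 + 0.1000×311.31 + 0.0300×263.59 = 388.5105 per 100,000.
District 2: 0.0300×459.20 + 0.4900×414.36 + 0.2700×260.61 + 0.0800×212.68 + 0.1000×292.62 + 0.0300×261.84 = 341.3096 per 100,000.
Difference = 388.5105 − 341.3096 = 47.2009.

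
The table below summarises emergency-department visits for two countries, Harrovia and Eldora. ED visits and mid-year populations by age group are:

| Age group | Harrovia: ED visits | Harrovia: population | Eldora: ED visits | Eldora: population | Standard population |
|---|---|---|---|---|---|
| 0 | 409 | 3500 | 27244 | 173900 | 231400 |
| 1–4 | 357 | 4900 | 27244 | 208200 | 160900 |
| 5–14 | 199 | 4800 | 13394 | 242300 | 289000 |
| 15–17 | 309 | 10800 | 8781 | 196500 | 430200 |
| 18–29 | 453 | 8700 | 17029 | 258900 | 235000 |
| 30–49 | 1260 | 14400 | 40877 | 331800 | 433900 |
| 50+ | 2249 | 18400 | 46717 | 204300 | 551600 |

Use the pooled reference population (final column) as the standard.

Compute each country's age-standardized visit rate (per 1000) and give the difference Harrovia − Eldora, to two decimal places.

-45.83

Age-specific rates per 1000 for Harrovia: 116.857, 72.857, 41.458, 28.611, 52.069, 87.500, 122.228.
For Eldora: 156.665, 130.855, 55.279, 44.687, 65.774, 123.198, 228.669.
Standard total = 2332000; weights = 0.0992, 0.0690, 0.1239, 0.1845, 0.1008, 0.1861, 0.2365.
Harrovia: 0.0992×116.857 + 0.0690×72.857 + 0.1239×41.458 + 0.1845×28.611 + 0.1008×52.069 + 0.1861×87.500 + 0.2365×122.228 = 77.4773 per 1000.
Eldora: 0.0992×156.665 + 0.0690×130.855 + 0.1239×55.279 + 0.1845×44.687 + 0.1008×65.774 + 0.1861×123.198 + 0.2365×228.669 = 123.3074 per 1000.
Difference = 77.4773 − 123.3074 = -45.8301.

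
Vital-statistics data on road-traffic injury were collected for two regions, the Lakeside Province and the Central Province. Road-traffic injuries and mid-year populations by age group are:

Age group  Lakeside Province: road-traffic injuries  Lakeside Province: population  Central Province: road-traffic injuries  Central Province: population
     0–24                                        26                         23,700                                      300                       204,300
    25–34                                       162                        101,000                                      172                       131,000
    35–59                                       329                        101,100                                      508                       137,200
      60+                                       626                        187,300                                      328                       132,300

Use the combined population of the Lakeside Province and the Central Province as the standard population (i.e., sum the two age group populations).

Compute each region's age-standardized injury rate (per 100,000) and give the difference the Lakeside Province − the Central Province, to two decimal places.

Age-specific rates per 100,000 for the Lakeside Province: 109.70, 160.40, 325.42, 334.22.
For the Central Province: 146.84, 131.30, 370.26, 247.92.
Combined standard total = 1,017,900; weights = 0.2240, 0.2279, 0.2341, 0.3140.
The Lakeside Province: 0.2240×109.70 + 0.2279×160.40 + 0.2341×325.42 + 0.3140×334.22 = 242.2536 per 100,000.
The Central Province: 0.2240×146.84 + 0.2279×131.30 + 0.2341×370.26 + 0.3140×247.92 = 227.3410 per 100,000.
Difference = 242.2536 − 227.3410 = 14.9126.

14.91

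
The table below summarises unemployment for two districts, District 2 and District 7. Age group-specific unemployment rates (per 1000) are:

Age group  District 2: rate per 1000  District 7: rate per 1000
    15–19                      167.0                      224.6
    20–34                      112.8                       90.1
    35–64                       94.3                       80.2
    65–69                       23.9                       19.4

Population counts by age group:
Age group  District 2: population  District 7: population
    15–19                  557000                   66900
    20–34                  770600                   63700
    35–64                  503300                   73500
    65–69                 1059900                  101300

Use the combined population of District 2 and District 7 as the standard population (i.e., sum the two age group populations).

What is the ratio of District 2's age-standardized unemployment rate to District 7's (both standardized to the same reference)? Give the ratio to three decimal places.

0.987

Combined standard total = 3196200; weights = 0.1952, 0.2610, 0.1805, 0.3633.
District 2: 0.1952×167.0 + 0.2610×112.8 + 0.1805×94.3 + 0.3633×23.9 = 87.7433 per 1000.
District 7: 0.1952×224.6 + 0.2610×90.1 + 0.1805×80.2 + 0.3633×19.4 = 88.8821 per 1000.
Ratio = 87.7433 ÷ 88.8821 = 0.98719.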